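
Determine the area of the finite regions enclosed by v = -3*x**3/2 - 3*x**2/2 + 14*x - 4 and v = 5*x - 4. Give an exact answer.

253/8

Set the curves equal: -3*x**3/2 - 3*x**2/2 + 14*x - 4 = 5*x - 4, so -3*x**3/2 - 3*x**2/2 + 9*x = 0, which factors as -3*x*(x - 2)*(x + 3)/2 = 0. The curves meet at x = -3, 0, 2.
On [-3, 0], v = 5*x - 4 is on top; that piece has area ∫[-3,0] (-(-3*x**3/2 - 3*x**2/2 + 9*x)) dx = 189/8.
On [0, 2], v = -3*x**3/2 - 3*x**2/2 + 14*x - 4 is on top; that piece has area ∫[0,2] (-3*x**3/2 - 3*x**2/2 + 9*x) dx = 8.
Total enclosed area = 189/8 + 8 = 253/8.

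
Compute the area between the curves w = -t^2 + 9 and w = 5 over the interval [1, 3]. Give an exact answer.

The difference (-t^2 + 9) - (5) = -t^2 + 4 changes sign at t = 2 inside [1, 3], so split the integral there.
∫[1,2] (-t^2 + 4) dt = 5/3.
∫[2,3] (-t^2 + 4) dt = -7/3; the area of that piece is 7/3.
Total area = 5/3 + 7/3 = 4.

4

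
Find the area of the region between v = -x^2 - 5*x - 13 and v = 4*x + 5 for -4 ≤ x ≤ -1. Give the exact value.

The difference (-x^2 - 5*x - 13) - (4*x + 5) = -x^2 - 9*x - 18 changes sign at x = -3 inside [-4, -1], so split the integral there.
∫[-4,-3] (-x^2 - 9*x - 18) dx = 7/6.
∫[-3,-1] (-x^2 - 9*x - 18) dx = -26/3; the area of that piece is 26/3.
Total area = 7/6 + 26/3 = 59/6.

59/6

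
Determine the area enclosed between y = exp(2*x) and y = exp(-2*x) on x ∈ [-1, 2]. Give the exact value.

The difference (exp(2*x)) - (exp(-2*x)) = exp(2*x) - exp(-2*x) changes sign at x = 0 inside [-1, 2], so split the integral there.
∫[-1,0] (exp(2*x) - exp(-2*x)) dx = -exp(2)/2 - exp(-2)/2 + 1; the area of that piece is -1 + exp(-2)/2 + exp(2)/2.
∫[0,2] (exp(2*x) - exp(-2*x)) dx = -1 + exp(-4)/2 + exp(4)/2.
Total area = (-1 + exp(-2)/2 + exp(2)/2) + (-1 + exp(-4)/2 + exp(4)/2) = -2 + exp(-4)/2 + exp(-2)/2 + exp(2)/2 + exp(4)/2.

-2 + exp(-4)/2 + exp(-2)/2 + exp(2)/2 + exp(4)/2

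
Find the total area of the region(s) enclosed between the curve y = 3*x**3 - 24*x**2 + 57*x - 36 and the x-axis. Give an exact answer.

37/4

The curve meets the x-axis where 3*x**3 - 24*x**2 + 57*x - 36 = 0, i.e. 3*(x - 4)*(x - 3)*(x - 1) = 0, at x = 1, 3, 4.
On [1, 3] the curve lies above the axis; ∫[1,3] (3*x**3 - 24*x**2 + 57*x - 36) dx = 8, giving area 8.
On [3, 4] the curve lies below the axis; ∫[3,4] (3*x**3 - 24*x**2 + 57*x - 36) dx = -5/4, giving area 5/4.
Total area = 8 + 5/4 = 37/4.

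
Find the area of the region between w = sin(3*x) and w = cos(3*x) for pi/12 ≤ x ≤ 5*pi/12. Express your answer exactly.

On [pi/12, 5*pi/12], (sin(3*x)) - (cos(3*x)) = sin(3*x) - cos(3*x) is ≥ 0 throughout, so the area is a single integral of |sin(3*x) - cos(3*x)|.
∫[pi/12,5*pi/12] (sin(3*x) - cos(3*x)) dx = 2*sqrt(2)/3.

2*sqrt(2)/3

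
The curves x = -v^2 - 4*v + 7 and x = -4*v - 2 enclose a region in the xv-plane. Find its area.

36

Both boundary curves give x as a function of v, so integrate with respect to v. Setting them equal: -v^2 + 9 = 0, i.e. -(v - 3)*(v + 3) = 0, so they meet at v = -3, 3.
For v in [-3, 3], x = -v^2 - 4*v + 7 is on the right; area = ∫[-3,3] (-v^2 + 9) dv = 36.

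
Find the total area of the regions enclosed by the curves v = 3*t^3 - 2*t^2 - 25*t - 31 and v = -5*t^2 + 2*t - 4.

Set the curves equal: 3*t^3 - 2*t^2 - 25*t - 31 = -5*t^2 + 2*t - 4, so 3*t^3 + 3*t^2 - 27*t - 27 = 0, which factors as 3*(t - 3)*(t + 1)*(t + 3) = 0. The curves meet at t = -3, -1, 3.
On [-3, -1], v = 3*t^3 - 2*t^2 - 25*t - 31 is on top; that piece has area ∫[-3,-1] (3*t^3 + 3*t^2 - 27*t - 27) dt = 20.
On [-1, 3], v = -5*t^2 + 2*t - 4 is on top; that piece has area ∫[-1,3] (-(3*t^3 + 3*t^2 - 27*t - 27)) dt = 128.
Total enclosed area = 20 + 128 = 148.

148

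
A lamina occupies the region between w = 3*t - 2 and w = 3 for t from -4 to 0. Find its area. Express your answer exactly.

44

On [-4, 0], (3*t - 2) - (3) = 3*t - 5 is ≤ 0 throughout, so the area is a single integral of |3*t - 5|.
∫[-4,0] (3*t - 5) dt = -44; the area of that piece is 44.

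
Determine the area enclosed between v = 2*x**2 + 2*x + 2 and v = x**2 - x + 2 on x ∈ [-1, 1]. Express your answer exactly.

3

The difference (2*x**2 + 2*x + 2) - (x**2 - x + 2) = x**2 + 3*x changes sign at x = 0 inside [-1, 1], so split the integral there.
∫[-1,0] (x**2 + 3*x) dx = -7/6; the area of that piece is 7/6.
∫[0,1] (x**2 + 3*x) dx = 11/6.
Total area = 7/6 + 11/6 = 3.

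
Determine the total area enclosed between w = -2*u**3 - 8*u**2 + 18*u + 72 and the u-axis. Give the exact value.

The curve meets the u-axis where -2*u**3 - 8*u**2 + 18*u + 72 = 0, i.e. -2*(u - 3)*(u + 3)*(u + 4) = 0, at u = -4, -3, 3.
On [-4, -3] the curve lies below the axis; ∫[-4,-3] (-2*u**3 - 8*u**2 + 18*u + 72) du = -13/6, giving area 13/6.
On [-3, 3] the curve lies above the axis; ∫[-3,3] (-2*u**3 - 8*u**2 + 18*u + 72) du = 288, giving area 288.
Total area = 13/6 + 288 = 1741/6.

1741/6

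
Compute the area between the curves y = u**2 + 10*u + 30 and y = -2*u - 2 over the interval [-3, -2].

On [-3, -2], (u**2 + 10*u + 30) - (-2*u - 2) = u**2 + 12*u + 32 is ≥ 0 throughout, so the area is a single integral of |u**2 + 12*u + 32|.
∫[-3,-2] (u**2 + 12*u + 32) du = 25/3.

25/3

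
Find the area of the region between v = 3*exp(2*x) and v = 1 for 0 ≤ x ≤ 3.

On [0, 3], (3*exp(2*x)) - (1) = 3*exp(2*x) - 1 is ≥ 0 throughout, so the area is a single integral of |3*exp(2*x) - 1|.
∫[0,3] (3*exp(2*x) - 1) dx = -9/2 + 3*exp(6)/2.

-9/2 + 3*exp(6)/2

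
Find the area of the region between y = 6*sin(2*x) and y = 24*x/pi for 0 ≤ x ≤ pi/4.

On [0, pi/4], (6*sin(2*x)) - (24*x/pi) = -24*x/pi + 6*sin(2*x) is ≥ 0 throughout, so the area is a single integral of |-24*x/pi + 6*sin(2*x)|.
∫[0,pi/4] (-24*x/pi + 6*sin(2*x)) dx = 3 - 3*pi/4.

3 - 3*pi/4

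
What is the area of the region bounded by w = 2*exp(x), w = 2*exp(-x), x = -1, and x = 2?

The difference (2*exp(x)) - (2*exp(-x)) = 2*exp(x) - 2*exp(-x) changes sign at x = 0 inside [-1, 2], so split the integral there.
∫[-1,0] (2*exp(x) - 2*exp(-x)) dx = -2*exp(1) - 2*exp(-1) + 4; the area of that piece is -4 + 2*exp(-1) + 2*exp(1).
∫[0,2] (2*exp(x) - 2*exp(-x)) dx = -4 + 2*exp(-2) + 2*exp(2).
Total area = (-4 + 2*exp(-1) + 2*exp(1)) + (-4 + 2*exp(-2) + 2*exp(2)) = -8 + 2*exp(-2) + 2*exp(-1) + 2*exp(1) + 2*exp(2).

-8 + 2*exp(-2) + 2*exp(-1) + 2*exp(1) + 2*exp(2)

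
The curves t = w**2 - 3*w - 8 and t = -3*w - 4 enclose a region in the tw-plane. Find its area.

Both boundary curves give t as a function of w, so integrate with respect to w. Setting them equal: w**2 - 4 = 0, i.e. (w - 2)*(w + 2) = 0, so they meet at w = -2, 2.
For w in [-2, 2], t = w**2 - 3*w - 8 is on the left; area = ∫[-2,2] (-(w**2 - 4)) dw = 32/3.

32/3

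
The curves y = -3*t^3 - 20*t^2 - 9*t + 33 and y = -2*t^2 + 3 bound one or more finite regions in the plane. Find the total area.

243/2

Set the curves equal: -3*t^3 - 20*t^2 - 9*t + 33 = -2*t^2 + 3, so -3*t^3 - 18*t^2 - 9*t + 30 = 0, which factors as -3*(t - 1)*(t + 2)*(t + 5) = 0. The curves meet at t = -5, -2, 1.
On [-5, -2], y = -2*t^2 + 3 is on top; that piece has area ∫[-5,-2] (-(-3*t^3 - 18*t^2 - 9*t + 30)) dt = 243/4.
On [-2, 1], y = -3*t^3 - 20*t^2 - 9*t + 33 is on top; that piece has area ∫[-2,1] (-3*t^3 - 18*t^2 - 9*t + 30) dt = 243/4.
Total enclosed area = 243/4 + 243/4 = 243/2.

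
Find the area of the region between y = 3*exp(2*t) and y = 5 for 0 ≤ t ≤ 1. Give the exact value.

The difference (3*exp(2*t)) - (5) = 3*exp(2*t) - 5 changes sign at t = -log(3)/2 + log(5)/2 inside [0, 1], so split the integral there.
∫[0,-log(3)/2 + log(5)/2] (3*exp(2*t) - 5) dt = log(9*sqrt(15)/125) + 1; the area of that piece is -1 + log(25*sqrt(15)/27).
∫[-log(3)/2 + log(5)/2,1] (3*exp(2*t) - 5) dt = -15/2 - 5*log(3)/2 + 5*log(5)/2 + 3*exp(2)/2.
Total area = (-1 + log(25*sqrt(15)/27)) + (-15/2 - 5*log(3)/2 + 5*log(5)/2 + 3*exp(2)/2) = -17/2 - 11*log(3)/2 + log(15)/2 + 9*log(5)/2 + 3*exp(2)/2.

-17/2 - 11*log(3)/2 + log(15)/2 + 9*log(5)/2 + 3*exp(2)/2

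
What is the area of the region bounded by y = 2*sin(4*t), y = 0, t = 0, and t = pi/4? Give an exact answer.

1

On [0, pi/4], (2*sin(4*t)) - (0) = 2*sin(4*t) is ≥ 0 throughout, so the area is a single integral of |2*sin(4*t)|.
∫[0,pi/4] (2*sin(4*t)) dt = 1.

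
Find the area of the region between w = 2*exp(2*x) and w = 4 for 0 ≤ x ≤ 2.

-11 + 4*log(2) + exp(4)

The difference (2*exp(2*x)) - (4) = 2*exp(2*x) - 4 changes sign at x = log(2)/2 inside [0, 2], so split the integral there.
∫[0,log(2)/2] (2*exp(2*x) - 4) dx = 1 - log(4); the area of that piece is -1 + log(4).
∫[log(2)/2,2] (2*exp(2*x) - 4) dx = -10 + 2*log(2) + exp(4).
Total area = (-1 + log(4)) + (-10 + 2*log(2) + exp(4)) = -11 + 4*log(2) + exp(4).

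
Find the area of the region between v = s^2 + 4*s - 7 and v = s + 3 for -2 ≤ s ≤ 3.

The difference (s^2 + 4*s - 7) - (s + 3) = s^2 + 3*s - 10 changes sign at s = 2 inside [-2, 3], so split the integral there.
∫[-2,2] (s^2 + 3*s - 10) ds = -104/3; the area of that piece is 104/3.
∫[2,3] (s^2 + 3*s - 10) ds = 23/6.
Total area = 104/3 + 23/6 = 77/2.

77/2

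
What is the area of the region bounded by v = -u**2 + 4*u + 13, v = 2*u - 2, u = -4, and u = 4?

86

The difference (-u**2 + 4*u + 13) - (2*u - 2) = -u**2 + 2*u + 15 changes sign at u = -3 inside [-4, 4], so split the integral there.
∫[-4,-3] (-u**2 + 2*u + 15) du = -13/3; the area of that piece is 13/3.
∫[-3,4] (-u**2 + 2*u + 15) du = 245/3.
Total area = 13/3 + 245/3 = 86.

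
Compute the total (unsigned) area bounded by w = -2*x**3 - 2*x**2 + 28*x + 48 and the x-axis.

The curve meets the x-axis where -2*x**3 - 2*x**2 + 28*x + 48 = 0, i.e. -2*(x - 4)*(x + 2)*(x + 3) = 0, at x = -3, -2, 4.
On [-3, -2] the curve lies below the axis; ∫[-3,-2] (-2*x**3 - 2*x**2 + 28*x + 48) dx = -13/6, giving area 13/6.
On [-2, 4] the curve lies above the axis; ∫[-2,4] (-2*x**3 - 2*x**2 + 28*x + 48) dx = 288, giving area 288.
Total area = 13/6 + 288 = 1741/6.

1741/6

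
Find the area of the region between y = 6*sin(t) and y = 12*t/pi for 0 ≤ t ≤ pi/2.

On [0, pi/2], (6*sin(t)) - (12*t/pi) = -12*t/pi + 6*sin(t) is ≥ 0 throughout, so the area is a single integral of |-12*t/pi + 6*sin(t)|.
∫[0,pi/2] (-12*t/pi + 6*sin(t)) dt = 6 - 3*pi/2.

6 - 3*pi/2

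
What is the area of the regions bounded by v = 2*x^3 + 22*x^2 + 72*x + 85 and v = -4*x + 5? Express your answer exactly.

37/6

Set the curves equal: 2*x^3 + 22*x^2 + 72*x + 85 = -4*x + 5, so 2*x^3 + 22*x^2 + 76*x + 80 = 0, which factors as 2*(x + 2)*(x + 4)*(x + 5) = 0. The curves meet at x = -5, -4, -2.
On [-5, -4], v = 2*x^3 + 22*x^2 + 72*x + 85 is on top; that piece has area ∫[-5,-4] (2*x^3 + 22*x^2 + 76*x + 80) dx = 5/6.
On [-4, -2], v = -4*x + 5 is on top; that piece has area ∫[-4,-2] (-(2*x^3 + 22*x^2 + 76*x + 80)) dx = 16/3.
Total enclosed area = 5/6 + 16/3 = 37/6.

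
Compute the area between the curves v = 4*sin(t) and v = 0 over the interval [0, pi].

On [0, pi], (4*sin(t)) - (0) = 4*sin(t) is ≥ 0 throughout, so the area is a single integral of |4*sin(t)|.
∫[0,pi] (4*sin(t)) dt = 8.

8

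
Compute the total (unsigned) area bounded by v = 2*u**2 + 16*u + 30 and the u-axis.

The curve meets the u-axis where 2*u**2 + 16*u + 30 = 0, i.e. 2*(u + 3)*(u + 5) = 0, at u = -5, -3.
On [-5, -3] the curve lies below the axis; ∫[-5,-3] (2*u**2 + 16*u + 30) du = -8/3, giving area 8/3.

8/3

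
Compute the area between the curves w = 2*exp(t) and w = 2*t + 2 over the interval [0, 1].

On [0, 1], (2*exp(t)) - (2*t + 2) = -2*t + 2*exp(t) - 2 is ≥ 0 throughout, so the area is a single integral of |-2*t + 2*exp(t) - 2|.
∫[0,1] (-2*t + 2*exp(t) - 2) dt = -5 + 2*exp(1).

-5 + 2*exp(1)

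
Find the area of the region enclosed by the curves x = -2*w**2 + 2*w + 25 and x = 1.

343/3

Both boundary curves give x as a function of w, so integrate with respect to w. Setting them equal: -2*w**2 + 2*w + 24 = 0, i.e. -2*(w - 4)*(w + 3) = 0, so they meet at w = -3, 4.
For w in [-3, 4], x = -2*w**2 + 2*w + 25 is on the right; area = ∫[-3,4] (-2*w**2 + 2*w + 24) dw = 343/3.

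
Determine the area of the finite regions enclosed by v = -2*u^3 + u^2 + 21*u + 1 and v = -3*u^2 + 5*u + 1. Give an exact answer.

Set the curves equal: -2*u^3 + u^2 + 21*u + 1 = -3*u^2 + 5*u + 1, so -2*u^3 + 4*u^2 + 16*u = 0, which factors as -2*u*(u - 4)*(u + 2) = 0. The curves meet at u = -2, 0, 4.
On [-2, 0], v = -3*u^2 + 5*u + 1 is on top; that piece has area ∫[-2,0] (-(-2*u^3 + 4*u^2 + 16*u)) du = 40/3.
On [0, 4], v = -2*u^3 + u^2 + 21*u + 1 is on top; that piece has area ∫[0,4] (-2*u^3 + 4*u^2 + 16*u) du = 256/3.
Total enclosed area = 40/3 + 256/3 = 296/3.

296/3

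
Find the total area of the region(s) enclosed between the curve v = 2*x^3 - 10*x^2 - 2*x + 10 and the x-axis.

296/3

The curve meets the x-axis where 2*x^3 - 10*x^2 - 2*x + 10 = 0, i.e. 2*(x - 5)*(x - 1)*(x + 1) = 0, at x = -1, 1, 5.
On [-1, 1] the curve lies above the axis; ∫[-1,1] (2*x^3 - 10*x^2 - 2*x + 10) dx = 40/3, giving area 40/3.
On [1, 5] the curve lies below the axis; ∫[1,5] (2*x^3 - 10*x^2 - 2*x + 10) dx = -256/3, giving area 256/3.
Total area = 40/3 + 256/3 = 296/3.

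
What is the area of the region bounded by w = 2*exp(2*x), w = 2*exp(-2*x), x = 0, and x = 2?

On [0, 2], (2*exp(2*x)) - (2*exp(-2*x)) = 2*exp(2*x) - 2*exp(-2*x) is ≥ 0 throughout, so the area is a single integral of |2*exp(2*x) - 2*exp(-2*x)|.
∫[0,2] (2*exp(2*x) - 2*exp(-2*x)) dx = -2 + exp(-4) + exp(4).

-2 + exp(-4) + exp(4)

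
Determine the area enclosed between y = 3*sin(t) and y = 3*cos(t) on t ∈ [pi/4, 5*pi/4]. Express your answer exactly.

6*sqrt(2)

On [pi/4, 5*pi/4], (3*sin(t)) - (3*cos(t)) = 3*sin(t) - 3*cos(t) is ≥ 0 throughout, so the area is a single integral of |3*sin(t) - 3*cos(t)|.
∫[pi/4,5*pi/4] (3*sin(t) - 3*cos(t)) dt = 6*sqrt(2).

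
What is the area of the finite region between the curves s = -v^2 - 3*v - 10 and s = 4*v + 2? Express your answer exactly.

Both boundary curves give s as a function of v, so integrate with respect to v. Setting them equal: -v^2 - 7*v - 12 = 0, i.e. -(v + 3)*(v + 4) = 0, so they meet at v = -4, -3.
For v in [-4, -3], s = -v^2 - 3*v - 10 is on the right; area = ∫[-4,-3] (-v^2 - 7*v - 12) dv = 1/6.

1/6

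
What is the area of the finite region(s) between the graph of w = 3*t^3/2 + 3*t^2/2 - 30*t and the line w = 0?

2521/8

The curve meets the t-axis where 3*t^3/2 + 3*t^2/2 - 30*t = 0, i.e. 3*t*(t - 4)*(t + 5)/2 = 0, at t = -5, 0, 4.
On [-5, 0] the curve lies above the axis; ∫[-5,0] (3*t^3/2 + 3*t^2/2 - 30*t) dt = 1625/8, giving area 1625/8.
On [0, 4] the curve lies below the axis; ∫[0,4] (3*t^3/2 + 3*t^2/2 - 30*t) dt = -112, giving area 112.
Total area = 1625/8 + 112 = 2521/8.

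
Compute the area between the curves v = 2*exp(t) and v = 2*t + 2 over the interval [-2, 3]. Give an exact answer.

-15 - 2*exp(-2) + 2*exp(3)

On [-2, 3], (2*exp(t)) - (2*t + 2) = -2*t + 2*exp(t) - 2 is ≥ 0 throughout, so the area is a single integral of |-2*t + 2*exp(t) - 2|.
∫[-2,3] (-2*t + 2*exp(t) - 2) dt = -15 - 2*exp(-2) + 2*exp(3).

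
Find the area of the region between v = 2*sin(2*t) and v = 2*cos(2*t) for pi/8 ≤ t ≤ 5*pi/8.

On [pi/8, 5*pi/8], (2*sin(2*t)) - (2*cos(2*t)) = 2*sin(2*t) - 2*cos(2*t) is ≥ 0 throughout, so the area is a single integral of |2*sin(2*t) - 2*cos(2*t)|.
∫[pi/8,5*pi/8] (2*sin(2*t) - 2*cos(2*t)) dt = 2*sqrt(2).

2*sqrt(2)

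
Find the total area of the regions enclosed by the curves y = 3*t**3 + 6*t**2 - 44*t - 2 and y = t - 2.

863/2

Set the curves equal: 3*t**3 + 6*t**2 - 44*t - 2 = t - 2, so 3*t**3 + 6*t**2 - 45*t = 0, which factors as 3*t*(t - 3)*(t + 5) = 0. The curves meet at t = -5, 0, 3.
On [-5, 0], y = 3*t**3 + 6*t**2 - 44*t - 2 is on top; that piece has area ∫[-5,0] (3*t**3 + 6*t**2 - 45*t) dt = 1375/4.
On [0, 3], y = t - 2 is on top; that piece has area ∫[0,3] (-(3*t**3 + 6*t**2 - 45*t)) dt = 351/4.
Total enclosed area = 1375/4 + 351/4 = 863/2.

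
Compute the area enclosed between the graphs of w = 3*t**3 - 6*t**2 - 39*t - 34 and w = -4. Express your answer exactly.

Set the curves equal: 3*t**3 - 6*t**2 - 39*t - 34 = -4, so 3*t**3 - 6*t**2 - 39*t - 30 = 0, which factors as 3*(t - 5)*(t + 1)*(t + 2) = 0. The curves meet at t = -2, -1, 5.
On [-2, -1], w = 3*t**3 - 6*t**2 - 39*t - 34 is on top; that piece has area ∫[-2,-1] (3*t**3 - 6*t**2 - 39*t - 30) dt = 13/4.
On [-1, 5], w = -4 is on top; that piece has area ∫[-1,5] (-(3*t**3 - 6*t**2 - 39*t - 30)) dt = 432.
Total enclosed area = 13/4 + 432 = 1741/4.

1741/4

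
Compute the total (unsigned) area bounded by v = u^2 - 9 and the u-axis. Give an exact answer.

The curve meets the u-axis where u^2 - 9 = 0, i.e. (u - 3)*(u + 3) = 0, at u = -3, 3.
On [-3, 3] the curve lies below the axis; ∫[-3,3] (u^2 - 9) du = -36, giving area 36.

36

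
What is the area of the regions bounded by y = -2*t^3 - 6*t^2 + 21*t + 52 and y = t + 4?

407/2

Set the curves equal: -2*t^3 - 6*t^2 + 21*t + 52 = t + 4, so -2*t^3 - 6*t^2 + 20*t + 48 = 0, which factors as -2*(t - 3)*(t + 2)*(t + 4) = 0. The curves meet at t = -4, -2, 3.
On [-4, -2], y = t + 4 is on top; that piece has area ∫[-4,-2] (-(-2*t^3 - 6*t^2 + 20*t + 48)) dt = 16.
On [-2, 3], y = -2*t^3 - 6*t^2 + 21*t + 52 is on top; that piece has area ∫[-2,3] (-2*t^3 - 6*t^2 + 20*t + 48) dt = 375/2.
Total enclosed area = 16 + 375/2 = 407/2.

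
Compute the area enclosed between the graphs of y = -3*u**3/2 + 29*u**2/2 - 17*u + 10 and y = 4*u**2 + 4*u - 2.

37/8

Set the curves equal: -3*u**3/2 + 29*u**2/2 - 17*u + 10 = 4*u**2 + 4*u - 2, so -3*u**3/2 + 21*u**2/2 - 21*u + 12 = 0, which factors as -3*(u - 4)*(u - 2)*(u - 1)/2 = 0. The curves meet at u = 1, 2, 4.
On [1, 2], y = 4*u**2 + 4*u - 2 is on top; that piece has area ∫[1,2] (-(-3*u**3/2 + 21*u**2/2 - 21*u + 12)) du = 5/8.
On [2, 4], y = -3*u**3/2 + 29*u**2/2 - 17*u + 10 is on top; that piece has area ∫[2,4] (-3*u**3/2 + 21*u**2/2 - 21*u + 12) du = 4.
Total enclosed area = 5/8 + 4 = 37/8.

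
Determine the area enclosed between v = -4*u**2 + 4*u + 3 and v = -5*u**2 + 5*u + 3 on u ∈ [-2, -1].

23/6

On [-2, -1], (-4*u**2 + 4*u + 3) - (-5*u**2 + 5*u + 3) = u**2 - u is ≥ 0 throughout, so the area is a single integral of |u**2 - u|.
∫[-2,-1] (u**2 - u) du = 23/6.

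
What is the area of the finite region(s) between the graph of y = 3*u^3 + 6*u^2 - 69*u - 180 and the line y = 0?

5137/4

The curve meets the u-axis where 3*u^3 + 6*u^2 - 69*u - 180 = 0, i.e. 3*(u - 5)*(u + 3)*(u + 4) = 0, at u = -4, -3, 5.
On [-4, -3] the curve lies above the axis; ∫[-4,-3] (3*u^3 + 6*u^2 - 69*u - 180) du = 17/4, giving area 17/4.
On [-3, 5] the curve lies below the axis; ∫[-3,5] (3*u^3 + 6*u^2 - 69*u - 180) du = -1280, giving area 1280.
Total area = 17/4 + 1280 = 5137/4.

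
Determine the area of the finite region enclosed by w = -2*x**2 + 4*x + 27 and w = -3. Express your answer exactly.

512/3

Set the curves equal: -2*x**2 + 4*x + 27 = -3, so -2*x**2 + 4*x + 30 = 0, which factors as -2*(x - 5)*(x + 3) = 0. The curves meet at x = -3, 5.
On [-3, 5], w = -2*x**2 + 4*x + 27 is on top; that piece has area ∫[-3,5] (-2*x**2 + 4*x + 30) dx = 512/3.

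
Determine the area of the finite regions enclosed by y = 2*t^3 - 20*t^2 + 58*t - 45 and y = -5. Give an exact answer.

71/3

Set the curves equal: 2*t^3 - 20*t^2 + 58*t - 45 = -5, so 2*t^3 - 20*t^2 + 58*t - 40 = 0, which factors as 2*(t - 5)*(t - 4)*(t - 1) = 0. The curves meet at t = 1, 4, 5.
On [1, 4], y = 2*t^3 - 20*t^2 + 58*t - 45 is on top; that piece has area ∫[1,4] (2*t^3 - 20*t^2 + 58*t - 40) dt = 45/2.
On [4, 5], y = -5 is on top; that piece has area ∫[4,5] (-(2*t^3 - 20*t^2 + 58*t - 40)) dt = 7/6.
Total enclosed area = 45/2 + 7/6 = 71/3.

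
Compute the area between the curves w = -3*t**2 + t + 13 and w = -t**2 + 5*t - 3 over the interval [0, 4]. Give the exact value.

48

The difference (-3*t**2 + t + 13) - (-t**2 + 5*t - 3) = -2*t**2 - 4*t + 16 changes sign at t = 2 inside [0, 4], so split the integral there.
∫[0,2] (-2*t**2 - 4*t + 16) dt = 56/3.
∫[2,4] (-2*t**2 - 4*t + 16) dt = -88/3; the area of that piece is 88/3.
Total area = 56/3 + 88/3 = 48.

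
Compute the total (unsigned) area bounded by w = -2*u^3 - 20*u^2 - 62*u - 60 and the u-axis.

37/6

The curve meets the u-axis where -2*u^3 - 20*u^2 - 62*u - 60 = 0, i.e. -2*(u + 2)*(u + 3)*(u + 5) = 0, at u = -5, -3, -2.
On [-5, -3] the curve lies below the axis; ∫[-5,-3] (-2*u^3 - 20*u^2 - 62*u - 60) du = -16/3, giving area 16/3.
On [-3, -2] the curve lies above the axis; ∫[-3,-2] (-2*u^3 - 20*u^2 - 62*u - 60) du = 5/6, giving area 5/6.
Total area = 16/3 + 5/6 = 37/6.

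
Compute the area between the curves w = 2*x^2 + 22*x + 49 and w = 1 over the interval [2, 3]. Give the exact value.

On [2, 3], (2*x^2 + 22*x + 49) - (1) = 2*x^2 + 22*x + 48 is ≥ 0 throughout, so the area is a single integral of |2*x^2 + 22*x + 48|.
∫[2,3] (2*x^2 + 22*x + 48) dx = 347/3.

347/3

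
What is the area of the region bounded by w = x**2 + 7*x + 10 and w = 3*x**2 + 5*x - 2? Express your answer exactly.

125/3

Set the curves equal: x**2 + 7*x + 10 = 3*x**2 + 5*x - 2, so -2*x**2 + 2*x + 12 = 0, which factors as -2*(x - 3)*(x + 2) = 0. The curves meet at x = -2, 3.
On [-2, 3], w = x**2 + 7*x + 10 is on top; that piece has area ∫[-2,3] (-2*x**2 + 2*x + 12) dx = 125/3.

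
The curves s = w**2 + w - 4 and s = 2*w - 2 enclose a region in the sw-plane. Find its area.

Both boundary curves give s as a function of w, so integrate with respect to w. Setting them equal: w**2 - w - 2 = 0, i.e. (w - 2)*(w + 1) = 0, so they meet at w = -1, 2.
For w in [-1, 2], s = w**2 + w - 4 is on the left; area = ∫[-1,2] (-(w**2 - w - 2)) dw = 9/2.

9/2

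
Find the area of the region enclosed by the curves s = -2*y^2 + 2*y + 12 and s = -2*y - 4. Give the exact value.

Both boundary curves give s as a function of y, so integrate with respect to y. Setting them equal: -2*y^2 + 4*y + 16 = 0, i.e. -2*(y - 4)*(y + 2) = 0, so they meet at y = -2, 4.
For y in [-2, 4], s = -2*y^2 + 2*y + 12 is on the right; area = ∫[-2,4] (-2*y^2 + 4*y + 16) dy = 72.

72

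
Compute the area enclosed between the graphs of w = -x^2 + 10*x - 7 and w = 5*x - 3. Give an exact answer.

Set the curves equal: -x^2 + 10*x - 7 = 5*x - 3, so -x^2 + 5*x - 4 = 0, which factors as -(x - 4)*(x - 1) = 0. The curves meet at x = 1, 4.
On [1, 4], w = -x^2 + 10*x - 7 is on top; that piece has area ∫[1,4] (-x^2 + 5*x - 4) dx = 9/2.

9/2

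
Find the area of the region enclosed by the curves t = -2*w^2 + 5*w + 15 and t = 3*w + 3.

125/3

Both boundary curves give t as a function of w, so integrate with respect to w. Setting them equal: -2*w^2 + 2*w + 12 = 0, i.e. -2*(w - 3)*(w + 2) = 0, so they meet at w = -2, 3.
For w in [-2, 3], t = -2*w^2 + 5*w + 15 is on the right; area = ∫[-2,3] (-2*w^2 + 2*w + 12) dw = 125/3.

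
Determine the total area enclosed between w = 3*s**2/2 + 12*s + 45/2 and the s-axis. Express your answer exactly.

2

The curve meets the s-axis where 3*s**2/2 + 12*s + 45/2 = 0, i.e. 3*(s + 3)*(s + 5)/2 = 0, at s = -5, -3.
On [-5, -3] the curve lies below the axis; ∫[-5,-3] (3*s**2/2 + 12*s + 45/2) ds = -2, giving area 2.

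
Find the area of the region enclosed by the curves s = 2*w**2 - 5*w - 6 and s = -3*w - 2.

9

Both boundary curves give s as a function of w, so integrate with respect to w. Setting them equal: 2*w**2 - 2*w - 4 = 0, i.e. 2*(w - 2)*(w + 1) = 0, so they meet at w = -1, 2.
For w in [-1, 2], s = 2*w**2 - 5*w - 6 is on the left; area = ∫[-1,2] (-(2*w**2 - 2*w - 4)) dw = 9.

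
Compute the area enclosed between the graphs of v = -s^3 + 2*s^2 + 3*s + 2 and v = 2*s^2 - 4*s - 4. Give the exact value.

131/4

Set the curves equal: -s^3 + 2*s^2 + 3*s + 2 = 2*s^2 - 4*s - 4, so -s^3 + 7*s + 6 = 0, which factors as -(s - 3)*(s + 1)*(s + 2) = 0. The curves meet at s = -2, -1, 3.
On [-2, -1], v = 2*s^2 - 4*s - 4 is on top; that piece has area ∫[-2,-1] (-(-s^3 + 7*s + 6)) ds = 3/4.
On [-1, 3], v = -s^3 + 2*s^2 + 3*s + 2 is on top; that piece has area ∫[-1,3] (-s^3 + 7*s + 6) ds = 32.
Total enclosed area = 3/4 + 32 = 131/4.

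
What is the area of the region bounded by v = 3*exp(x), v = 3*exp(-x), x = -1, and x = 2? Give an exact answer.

-12 + 3*exp(-2) + 3*exp(-1) + 3*exp(1) + 3*exp(2)

The difference (3*exp(x)) - (3*exp(-x)) = 3*exp(x) - 3*exp(-x) changes sign at x = 0 inside [-1, 2], so split the integral there.
∫[-1,0] (3*exp(x) - 3*exp(-x)) dx = -3*exp(1) - 3*exp(-1) + 6; the area of that piece is -6 + 3*exp(-1) + 3*exp(1).
∫[0,2] (3*exp(x) - 3*exp(-x)) dx = -6 + 3*exp(-2) + 3*exp(2).
Total area = (-6 + 3*exp(-1) + 3*exp(1)) + (-6 + 3*exp(-2) + 3*exp(2)) = -12 + 3*exp(-2) + 3*exp(-1) + 3*exp(1) + 3*exp(2).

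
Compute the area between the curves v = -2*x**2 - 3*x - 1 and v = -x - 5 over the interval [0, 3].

59/3

The difference (-2*x**2 - 3*x - 1) - (-x - 5) = -2*x**2 - 2*x + 4 changes sign at x = 1 inside [0, 3], so split the integral there.
∫[0,1] (-2*x**2 - 2*x + 4) dx = 7/3.
∫[1,3] (-2*x**2 - 2*x + 4) dx = -52/3; the area of that piece is 52/3.
Total area = 7/3 + 52/3 = 59/3.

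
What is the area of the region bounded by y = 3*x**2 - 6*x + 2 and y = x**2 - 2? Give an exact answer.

1/3

Set the curves equal: 3*x**2 - 6*x + 2 = x**2 - 2, so 2*x**2 - 6*x + 4 = 0, which factors as 2*(x - 2)*(x - 1) = 0. The curves meet at x = 1, 2.
On [1, 2], y = x**2 - 2 is on top; that piece has area ∫[1,2] (-(2*x**2 - 6*x + 4)) dx = 1/3.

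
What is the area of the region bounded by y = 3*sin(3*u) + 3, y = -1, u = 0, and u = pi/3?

On [0, pi/3], (3*sin(3*u) + 3) - (-1) = 3*sin(3*u) + 4 is ≥ 0 throughout, so the area is a single integral of |3*sin(3*u) + 4|.
∫[0,pi/3] (3*sin(3*u) + 4) du = 2 + 4*pi/3.

2 + 4*pi/3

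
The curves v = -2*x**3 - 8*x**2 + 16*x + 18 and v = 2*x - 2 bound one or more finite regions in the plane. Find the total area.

Set the curves equal: -2*x**3 - 8*x**2 + 16*x + 18 = 2*x - 2, so -2*x**3 - 8*x**2 + 14*x + 20 = 0, which factors as -2*(x - 2)*(x + 1)*(x + 5) = 0. The curves meet at x = -5, -1, 2.
On [-5, -1], v = 2*x - 2 is on top; that piece has area ∫[-5,-1] (-(-2*x**3 - 8*x**2 + 14*x + 20)) dx = 320/3.
On [-1, 2], v = -2*x**3 - 8*x**2 + 16*x + 18 is on top; that piece has area ∫[-1,2] (-2*x**3 - 8*x**2 + 14*x + 20) dx = 99/2.
Total enclosed area = 320/3 + 99/2 = 937/6.

937/6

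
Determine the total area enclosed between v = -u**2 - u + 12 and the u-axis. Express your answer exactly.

343/6

The curve meets the u-axis where -u**2 - u + 12 = 0, i.e. -(u - 3)*(u + 4) = 0, at u = -4, 3.
On [-4, 3] the curve lies above the axis; ∫[-4,3] (-u**2 - u + 12) du = 343/6, giving area 343/6.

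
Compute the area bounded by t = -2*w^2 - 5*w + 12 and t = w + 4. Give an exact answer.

Both boundary curves give t as a function of w, so integrate with respect to w. Setting them equal: -2*w^2 - 6*w + 8 = 0, i.e. -2*(w - 1)*(w + 4) = 0, so they meet at w = -4, 1.
For w in [-4, 1], t = -2*w^2 - 5*w + 12 is on the right; area = ∫[-4,1] (-2*w^2 - 6*w + 8) dw = 125/3.

125/3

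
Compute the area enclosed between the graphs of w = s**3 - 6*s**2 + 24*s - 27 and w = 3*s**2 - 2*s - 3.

Set the curves equal: s**3 - 6*s**2 + 24*s - 27 = 3*s**2 - 2*s - 3, so s**3 - 9*s**2 + 26*s - 24 = 0, which factors as (s - 4)*(s - 3)*(s - 2) = 0. The curves meet at s = 2, 3, 4.
On [2, 3], w = s**3 - 6*s**2 + 24*s - 27 is on top; that piece has area ∫[2,3] (s**3 - 9*s**2 + 26*s - 24) ds = 1/4.
On [3, 4], w = 3*s**2 - 2*s - 3 is on top; that piece has area ∫[3,4] (-(s**3 - 9*s**2 + 26*s - 24)) ds = 1/4.
Total enclosed area = 1/4 + 1/4 = 1/2.

1/2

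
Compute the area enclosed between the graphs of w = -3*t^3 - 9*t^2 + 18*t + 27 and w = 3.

Set the curves equal: -3*t^3 - 9*t^2 + 18*t + 27 = 3, so -3*t^3 - 9*t^2 + 18*t + 24 = 0, which factors as -3*(t - 2)*(t + 1)*(t + 4) = 0. The curves meet at t = -4, -1, 2.
On [-4, -1], w = 3 is on top; that piece has area ∫[-4,-1] (-(-3*t^3 - 9*t^2 + 18*t + 24)) dt = 243/4.
On [-1, 2], w = -3*t^3 - 9*t^2 + 18*t + 27 is on top; that piece has area ∫[-1,2] (-3*t^3 - 9*t^2 + 18*t + 24) dt = 243/4.
Total enclosed area = 243/4 + 243/4 = 243/2.

243/2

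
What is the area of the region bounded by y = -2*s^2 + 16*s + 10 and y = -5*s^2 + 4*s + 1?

4

Set the curves equal: -2*s^2 + 16*s + 10 = -5*s^2 + 4*s + 1, so 3*s^2 + 12*s + 9 = 0, which factors as 3*(s + 1)*(s + 3) = 0. The curves meet at s = -3, -1.
On [-3, -1], y = -5*s^2 + 4*s + 1 is on top; that piece has area ∫[-3,-1] (-(3*s^2 + 12*s + 9)) ds = 4.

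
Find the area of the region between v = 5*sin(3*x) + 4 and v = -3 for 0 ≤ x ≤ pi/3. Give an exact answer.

10/3 + 7*pi/3

On [0, pi/3], (5*sin(3*x) + 4) - (-3) = 5*sin(3*x) + 7 is ≥ 0 throughout, so the area is a single integral of |5*sin(3*x) + 7|.
∫[0,pi/3] (5*sin(3*x) + 7) dx = 10/3 + 7*pi/3.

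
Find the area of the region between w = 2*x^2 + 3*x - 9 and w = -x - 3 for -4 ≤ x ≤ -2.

The difference (2*x^2 + 3*x - 9) - (-x - 3) = 2*x^2 + 4*x - 6 changes sign at x = -3 inside [-4, -2], so split the integral there.
∫[-4,-3] (2*x^2 + 4*x - 6) dx = 14/3.
∫[-3,-2] (2*x^2 + 4*x - 6) dx = -10/3; the area of that piece is 10/3.
Total area = 14/3 + 10/3 = 8.

8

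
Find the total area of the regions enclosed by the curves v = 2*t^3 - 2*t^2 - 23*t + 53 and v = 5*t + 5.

1741/6

Set the curves equal: 2*t^3 - 2*t^2 - 23*t + 53 = 5*t + 5, so 2*t^3 - 2*t^2 - 28*t + 48 = 0, which factors as 2*(t - 3)*(t - 2)*(t + 4) = 0. The curves meet at t = -4, 2, 3.
On [-4, 2], v = 2*t^3 - 2*t^2 - 23*t + 53 is on top; that piece has area ∫[-4,2] (2*t^3 - 2*t^2 - 28*t + 48) dt = 288.
On [2, 3], v = 5*t + 5 is on top; that piece has area ∫[2,3] (-(2*t^3 - 2*t^2 - 28*t + 48)) dt = 13/6.
Total enclosed area = 288 + 13/6 = 1741/6.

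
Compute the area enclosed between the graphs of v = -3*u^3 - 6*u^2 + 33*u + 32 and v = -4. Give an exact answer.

Set the curves equal: -3*u^3 - 6*u^2 + 33*u + 32 = -4, so -3*u^3 - 6*u^2 + 33*u + 36 = 0, which factors as -3*(u - 3)*(u + 1)*(u + 4) = 0. The curves meet at u = -4, -1, 3.
On [-4, -1], v = -4 is on top; that piece has area ∫[-4,-1] (-(-3*u^3 - 6*u^2 + 33*u + 36)) du = 297/4.
On [-1, 3], v = -3*u^3 - 6*u^2 + 33*u + 32 is on top; that piece has area ∫[-1,3] (-3*u^3 - 6*u^2 + 33*u + 36) du = 160.
Total enclosed area = 297/4 + 160 = 937/4.

937/4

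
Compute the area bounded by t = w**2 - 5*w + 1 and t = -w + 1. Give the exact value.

32/3

Both boundary curves give t as a function of w, so integrate with respect to w. Setting them equal: w**2 - 4*w = 0, i.e. w*(w - 4) = 0, so they meet at w = 0, 4.
For w in [0, 4], t = w**2 - 5*w + 1 is on the left; area = ∫[0,4] (-(w**2 - 4*w)) dw = 32/3.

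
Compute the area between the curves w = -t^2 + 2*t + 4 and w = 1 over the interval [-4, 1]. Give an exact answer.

97/3

The difference (-t^2 + 2*t + 4) - (1) = -t^2 + 2*t + 3 changes sign at t = -1 inside [-4, 1], so split the integral there.
∫[-4,-1] (-t^2 + 2*t + 3) dt = -27; the area of that piece is 27.
∫[-1,1] (-t^2 + 2*t + 3) dt = 16/3.
Total area = 27 + 16/3 = 97/3.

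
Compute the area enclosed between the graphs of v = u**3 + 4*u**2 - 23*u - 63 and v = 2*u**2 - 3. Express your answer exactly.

5137/12

Set the curves equal: u**3 + 4*u**2 - 23*u - 63 = 2*u**2 - 3, so u**3 + 2*u**2 - 23*u - 60 = 0, which factors as (u - 5)*(u + 3)*(u + 4) = 0. The curves meet at u = -4, -3, 5.
On [-4, -3], v = u**3 + 4*u**2 - 23*u - 63 is on top; that piece has area ∫[-4,-3] (u**3 + 2*u**2 - 23*u - 60) du = 17/12.
On [-3, 5], v = 2*u**2 - 3 is on top; that piece has area ∫[-3,5] (-(u**3 + 2*u**2 - 23*u - 60)) du = 1280/3.
Total enclosed area = 17/12 + 1280/3 = 5137/12.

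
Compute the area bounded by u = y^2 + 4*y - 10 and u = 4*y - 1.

36

Both boundary curves give u as a function of y, so integrate with respect to y. Setting them equal: y^2 - 9 = 0, i.e. (y - 3)*(y + 3) = 0, so they meet at y = -3, 3.
For y in [-3, 3], u = y^2 + 4*y - 10 is on the left; area = ∫[-3,3] (-(y^2 - 9)) dy = 36.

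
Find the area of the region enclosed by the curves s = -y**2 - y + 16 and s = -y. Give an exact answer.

256/3

Both boundary curves give s as a function of y, so integrate with respect to y. Setting them equal: -y**2 + 16 = 0, i.e. -(y - 4)*(y + 4) = 0, so they meet at y = -4, 4.
For y in [-4, 4], s = -y**2 - y + 16 is on the right; area = ∫[-4,4] (-y**2 + 16) dy = 256/3.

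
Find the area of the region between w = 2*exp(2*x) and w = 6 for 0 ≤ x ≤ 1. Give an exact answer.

The difference (2*exp(2*x)) - (6) = 2*exp(2*x) - 6 changes sign at x = log(3)/2 inside [0, 1], so split the integral there.
∫[0,log(3)/2] (2*exp(2*x) - 6) dx = 2 - log(27); the area of that piece is -2 + log(27).
∫[log(3)/2,1] (2*exp(2*x) - 6) dx = -9 + 3*log(3) + exp(2).
Total area = (-2 + log(27)) + (-9 + 3*log(3) + exp(2)) = -11 + 6*log(3) + exp(2).

-11 + 6*log(3) + exp(2)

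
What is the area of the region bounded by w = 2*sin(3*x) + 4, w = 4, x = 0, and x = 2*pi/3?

The difference (2*sin(3*x) + 4) - (4) = 2*sin(3*x) changes sign at x = pi/3 inside [0, 2*pi/3], so split the integral there.
∫[0,pi/3] (2*sin(3*x)) dx = 4/3.
∫[pi/3,2*pi/3] (2*sin(3*x)) dx = -4/3; the area of that piece is 4/3.
Total area = 4/3 + 4/3 = 8/3.

8/3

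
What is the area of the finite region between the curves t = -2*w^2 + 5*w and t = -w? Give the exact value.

9

Both boundary curves give t as a function of w, so integrate with respect to w. Setting them equal: -2*w^2 + 6*w = 0, i.e. -2*w*(w - 3) = 0, so they meet at w = 0, 3.
For w in [0, 3], t = -2*w^2 + 5*w is on the right; area = ∫[0,3] (-2*w^2 + 6*w) dw = 9.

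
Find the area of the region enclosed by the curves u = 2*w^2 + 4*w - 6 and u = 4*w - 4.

8/3

Both boundary curves give u as a function of w, so integrate with respect to w. Setting them equal: 2*w^2 - 2 = 0, i.e. 2*(w - 1)*(w + 1) = 0, so they meet at w = -1, 1.
For w in [-1, 1], u = 2*w^2 + 4*w - 6 is on the left; area = ∫[-1,1] (-(2*w^2 - 2)) dw = 8/3.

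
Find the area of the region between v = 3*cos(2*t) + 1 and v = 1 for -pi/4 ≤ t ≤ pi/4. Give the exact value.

3

On [-pi/4, pi/4], (3*cos(2*t) + 1) - (1) = 3*cos(2*t) is ≥ 0 throughout, so the area is a single integral of |3*cos(2*t)|.
∫[-pi/4,pi/4] (3*cos(2*t)) dt = 3.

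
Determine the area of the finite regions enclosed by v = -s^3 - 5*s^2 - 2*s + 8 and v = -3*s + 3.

Set the curves equal: -s^3 - 5*s^2 - 2*s + 8 = -3*s + 3, so -s^3 - 5*s^2 + s + 5 = 0, which factors as -(s - 1)*(s + 1)*(s + 5) = 0. The curves meet at s = -5, -1, 1.
On [-5, -1], v = -3*s + 3 is on top; that piece has area ∫[-5,-1] (-(-s^3 - 5*s^2 + s + 5)) ds = 128/3.
On [-1, 1], v = -s^3 - 5*s^2 - 2*s + 8 is on top; that piece has area ∫[-1,1] (-s^3 - 5*s^2 + s + 5) ds = 20/3.
Total enclosed area = 128/3 + 20/3 = 148/3.

148/3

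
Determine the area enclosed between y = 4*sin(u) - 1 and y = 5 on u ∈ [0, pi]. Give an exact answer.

On [0, pi], (4*sin(u) - 1) - (5) = 4*sin(u) - 6 is ≤ 0 throughout, so the area is a single integral of |4*sin(u) - 6|.
∫[0,pi] (4*sin(u) - 6) du = 8 - 6*pi; the area of that piece is -8 + 6*pi.

-8 + 6*pi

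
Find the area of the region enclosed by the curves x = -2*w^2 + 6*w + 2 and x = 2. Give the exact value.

Both boundary curves give x as a function of w, so integrate with respect to w. Setting them equal: -2*w^2 + 6*w = 0, i.e. -2*w*(w - 3) = 0, so they meet at w = 0, 3.
For w in [0, 3], x = -2*w^2 + 6*w + 2 is on the right; area = ∫[0,3] (-2*w^2 + 6*w) dw = 9.

9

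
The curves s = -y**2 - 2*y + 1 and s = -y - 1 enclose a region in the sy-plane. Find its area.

9/2

Both boundary curves give s as a function of y, so integrate with respect to y. Setting them equal: -y**2 - y + 2 = 0, i.e. -(y - 1)*(y + 2) = 0, so they meet at y = -2, 1.
For y in [-2, 1], s = -y**2 - 2*y + 1 is on the right; area = ∫[-2,1] (-y**2 - y + 2) dy = 9/2.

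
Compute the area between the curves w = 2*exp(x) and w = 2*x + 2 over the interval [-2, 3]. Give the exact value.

On [-2, 3], (2*exp(x)) - (2*x + 2) = -2*x + 2*exp(x) - 2 is ≥ 0 throughout, so the area is a single integral of |-2*x + 2*exp(x) - 2|.
∫[-2,3] (-2*x + 2*exp(x) - 2) dx = -15 - 2*exp(-2) + 2*exp(3).

-15 - 2*exp(-2) + 2*exp(3)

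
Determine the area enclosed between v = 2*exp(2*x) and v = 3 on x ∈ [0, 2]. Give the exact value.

-8 - 7*log(2)/2 + log(6)/2 + 5*log(3)/2 + exp(4)

The difference (2*exp(2*x)) - (3) = 2*exp(2*x) - 3 changes sign at x = -log(2)/2 + log(3)/2 inside [0, 2], so split the integral there.
∫[0,-log(2)/2 + log(3)/2] (2*exp(2*x) - 3) dx = log(2*sqrt(6)/9) + 1/2; the area of that piece is -1/2 + log(3*sqrt(6)/4).
∫[-log(2)/2 + log(3)/2,2] (2*exp(2*x) - 3) dx = -15/2 - 3*log(2)/2 + 3*log(3)/2 + exp(4).
Total area = (-1/2 + log(3*sqrt(6)/4)) + (-15/2 - 3*log(2)/2 + 3*log(3)/2 + exp(4)) = -8 - 7*log(2)/2 + log(6)/2 + 5*log(3)/2 + exp(4).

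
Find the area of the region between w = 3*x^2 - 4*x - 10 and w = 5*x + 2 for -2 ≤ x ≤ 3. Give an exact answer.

The difference (3*x^2 - 4*x - 10) - (5*x + 2) = 3*x^2 - 9*x - 12 changes sign at x = -1 inside [-2, 3], so split the integral there.
∫[-2,-1] (3*x^2 - 9*x - 12) dx = 17/2.
∫[-1,3] (3*x^2 - 9*x - 12) dx = -56; the area of that piece is 56.
Total area = 17/2 + 56 = 129/2.

129/2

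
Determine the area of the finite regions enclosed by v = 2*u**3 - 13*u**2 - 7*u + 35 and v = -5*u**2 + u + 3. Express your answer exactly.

296/3

Set the curves equal: 2*u**3 - 13*u**2 - 7*u + 35 = -5*u**2 + u + 3, so 2*u**3 - 8*u**2 - 8*u + 32 = 0, which factors as 2*(u - 4)*(u - 2)*(u + 2) = 0. The curves meet at u = -2, 2, 4.
On [-2, 2], v = 2*u**3 - 13*u**2 - 7*u + 35 is on top; that piece has area ∫[-2,2] (2*u**3 - 8*u**2 - 8*u + 32) du = 256/3.
On [2, 4], v = -5*u**2 + u + 3 is on top; that piece has area ∫[2,4] (-(2*u**3 - 8*u**2 - 8*u + 32)) du = 40/3.
Total enclosed area = 256/3 + 40/3 = 296/3.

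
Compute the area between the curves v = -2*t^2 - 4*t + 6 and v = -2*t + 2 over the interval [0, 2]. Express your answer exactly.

The difference (-2*t^2 - 4*t + 6) - (-2*t + 2) = -2*t^2 - 2*t + 4 changes sign at t = 1 inside [0, 2], so split the integral there.
∫[0,1] (-2*t^2 - 2*t + 4) dt = 7/3.
∫[1,2] (-2*t^2 - 2*t + 4) dt = -11/3; the area of that piece is 11/3.
Total area = 7/3 + 11/3 = 6.

6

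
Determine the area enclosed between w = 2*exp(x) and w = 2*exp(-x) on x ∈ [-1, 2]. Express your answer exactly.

The difference (2*exp(x)) - (2*exp(-x)) = 2*exp(x) - 2*exp(-x) changes sign at x = 0 inside [-1, 2], so split the integral there.
∫[-1,0] (2*exp(x) - 2*exp(-x)) dx = -2*exp(1) - 2*exp(-1) + 4; the area of that piece is -4 + 2*exp(-1) + 2*exp(1).
∫[0,2] (2*exp(x) - 2*exp(-x)) dx = -4 + 2*exp(-2) + 2*exp(2).
Total area = (-4 + 2*exp(-1) + 2*exp(1)) + (-4 + 2*exp(-2) + 2*exp(2)) = -8 + 2*exp(-2) + 2*exp(-1) + 2*exp(1) + 2*exp(2).

-8 + 2*exp(-2) + 2*exp(-1) + 2*exp(1) + 2*exp(2)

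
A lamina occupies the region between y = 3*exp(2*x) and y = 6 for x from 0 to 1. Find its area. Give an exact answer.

-21/2 + 6*log(2) + 3*exp(2)/2

The difference (3*exp(2*x)) - (6) = 3*exp(2*x) - 6 changes sign at x = log(2)/2 inside [0, 1], so split the integral there.
∫[0,log(2)/2] (3*exp(2*x) - 6) dx = 3/2 - log(8); the area of that piece is -3/2 + log(8).
∫[log(2)/2,1] (3*exp(2*x) - 6) dx = -9 + 3*log(2) + 3*exp(2)/2.
Total area = (-3/2 + log(8)) + (-9 + 3*log(2) + 3*exp(2)/2) = -21/2 + 6*log(2) + 3*exp(2)/2.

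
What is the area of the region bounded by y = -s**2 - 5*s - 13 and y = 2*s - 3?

9/2

Set the curves equal: -s**2 - 5*s - 13 = 2*s - 3, so -s**2 - 7*s - 10 = 0, which factors as -(s + 2)*(s + 5) = 0. The curves meet at s = -5, -2.
On [-5, -2], y = -s**2 - 5*s - 13 is on top; that piece has area ∫[-5,-2] (-s**2 - 7*s - 10) ds = 9/2.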